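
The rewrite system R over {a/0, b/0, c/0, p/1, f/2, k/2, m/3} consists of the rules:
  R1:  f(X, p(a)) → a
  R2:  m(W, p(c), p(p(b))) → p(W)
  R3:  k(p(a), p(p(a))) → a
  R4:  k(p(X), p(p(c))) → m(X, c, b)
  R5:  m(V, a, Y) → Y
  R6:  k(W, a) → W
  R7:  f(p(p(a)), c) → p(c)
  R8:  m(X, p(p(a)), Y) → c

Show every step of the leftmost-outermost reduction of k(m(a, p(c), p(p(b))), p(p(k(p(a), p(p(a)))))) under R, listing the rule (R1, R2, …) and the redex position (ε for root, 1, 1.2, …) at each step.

1. k(m(a, p(c), p(p(b))), p(p(k(p(a), p(p(a))))))  →  k(p(a), p(p(k(p(a), p(p(a))))))   [R2 at 1]
2. k(p(a), p(p(k(p(a), p(p(a))))))  →  k(p(a), p(p(a)))   [R3 at 2.1.1]
3. k(p(a), p(p(a)))  →  a   [R3 at ε]

a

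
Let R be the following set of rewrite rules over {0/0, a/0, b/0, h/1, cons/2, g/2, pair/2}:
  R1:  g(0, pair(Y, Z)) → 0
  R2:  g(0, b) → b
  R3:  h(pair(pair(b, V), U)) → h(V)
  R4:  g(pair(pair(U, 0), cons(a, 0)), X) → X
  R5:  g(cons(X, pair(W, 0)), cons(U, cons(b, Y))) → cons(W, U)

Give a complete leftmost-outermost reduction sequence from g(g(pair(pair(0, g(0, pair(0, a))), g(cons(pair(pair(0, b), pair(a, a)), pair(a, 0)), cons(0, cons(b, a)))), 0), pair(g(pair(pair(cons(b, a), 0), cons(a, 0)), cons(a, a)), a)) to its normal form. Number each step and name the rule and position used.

0

1. g(g(pair(pair(0, g(0, pair(0, a))), g(cons(pair(pair(0, b), pair(a, a)), pair(a, 0)), cons(0, cons(b, a)))), 0), pair(g(pair(pair(cons(b, a), 0), cons(a, 0)), cons(a, a)), a))  →  g(g(pair(pair(0, 0), g(cons(pair(pair(0, b), pair(a, a)), pair(a, 0)), cons(0, cons(b, a)))), 0), pair(g(pair(pair(cons(b, a), 0), cons(a, 0)), cons(a, a)), a))   [R1 at 1.1.1.2]
2. g(g(pair(pair(0, 0), g(cons(pair(pair(0, b), pair(a, a)), pair(a, 0)), cons(0, cons(b, a)))), 0), pair(g(pair(pair(cons(b, a), 0), cons(a, 0)), cons(a, a)), a))  →  g(g(pair(pair(0, 0), cons(a, 0)), 0), pair(g(pair(pair(cons(b, a), 0), cons(a, 0)), cons(a, a)), a))   [R5 at 1.1.2]
3. g(g(pair(pair(0, 0), cons(a, 0)), 0), pair(g(pair(pair(cons(b, a), 0), cons(a, 0)), cons(a, a)), a))  →  g(0, pair(g(pair(pair(cons(b, a), 0), cons(a, 0)), cons(a, a)), a))   [R4 at 1]
4. g(0, pair(g(pair(pair(cons(b, a), 0), cons(a, 0)), cons(a, a)), a))  →  0   [R1 at ε]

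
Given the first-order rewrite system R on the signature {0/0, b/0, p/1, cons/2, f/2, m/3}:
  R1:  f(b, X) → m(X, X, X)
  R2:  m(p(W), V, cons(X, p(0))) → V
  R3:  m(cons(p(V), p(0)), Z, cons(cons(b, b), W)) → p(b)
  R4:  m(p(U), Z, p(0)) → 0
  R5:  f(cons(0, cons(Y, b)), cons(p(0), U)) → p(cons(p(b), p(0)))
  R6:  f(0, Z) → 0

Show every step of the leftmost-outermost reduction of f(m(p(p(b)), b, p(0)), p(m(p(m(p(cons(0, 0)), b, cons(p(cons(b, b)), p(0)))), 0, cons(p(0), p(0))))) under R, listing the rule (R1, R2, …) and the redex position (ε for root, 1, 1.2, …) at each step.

0

1. f(m(p(p(b)), b, p(0)), p(m(p(m(p(cons(0, 0)), b, cons(p(cons(b, b)), p(0)))), 0, cons(p(0), p(0)))))  →  f(0, p(m(p(m(p(cons(0, 0)), b, cons(p(cons(b, b)), p(0)))), 0, cons(p(0), p(0)))))   [R4 at 1]
2. f(0, p(m(p(m(p(cons(0, 0)), b, cons(p(cons(b, b)), p(0)))), 0, cons(p(0), p(0)))))  →  0   [R6 at ε]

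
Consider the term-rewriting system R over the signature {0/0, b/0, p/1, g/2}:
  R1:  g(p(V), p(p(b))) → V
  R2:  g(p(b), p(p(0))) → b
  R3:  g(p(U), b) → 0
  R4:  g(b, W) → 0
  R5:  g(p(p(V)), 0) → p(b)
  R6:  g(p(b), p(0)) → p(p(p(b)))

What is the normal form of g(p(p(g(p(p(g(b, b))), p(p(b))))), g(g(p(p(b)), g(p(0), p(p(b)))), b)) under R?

1. g(p(p(g(p(p(g(b, b))), p(p(b))))), g(g(p(p(b)), g(p(0), p(p(b)))), b))  →  g(p(p(p(g(b, b)))), g(g(p(p(b)), g(p(0), p(p(b)))), b))   [R1 at 1.1.1]
2. g(p(p(p(g(b, b)))), g(g(p(p(b)), g(p(0), p(p(b)))), b))  →  g(p(p(p(0))), g(g(p(p(b)), g(p(0), p(p(b)))), b))   [R4 at 1.1.1.1]
3. g(p(p(p(0))), g(g(p(p(b)), g(p(0), p(p(b)))), b))  →  g(p(p(p(0))), g(g(p(p(b)), 0), b))   [R1 at 2.1.2]
4. g(p(p(p(0))), g(g(p(p(b)), 0), b))  →  g(p(p(p(0))), g(p(b), b))   [R5 at 2.1]
5. g(p(p(p(0))), g(p(b), b))  →  g(p(p(p(0))), 0)   [R3 at 2]
6. g(p(p(p(0))), 0)  →  p(b)   [R5 at ε]

p(b)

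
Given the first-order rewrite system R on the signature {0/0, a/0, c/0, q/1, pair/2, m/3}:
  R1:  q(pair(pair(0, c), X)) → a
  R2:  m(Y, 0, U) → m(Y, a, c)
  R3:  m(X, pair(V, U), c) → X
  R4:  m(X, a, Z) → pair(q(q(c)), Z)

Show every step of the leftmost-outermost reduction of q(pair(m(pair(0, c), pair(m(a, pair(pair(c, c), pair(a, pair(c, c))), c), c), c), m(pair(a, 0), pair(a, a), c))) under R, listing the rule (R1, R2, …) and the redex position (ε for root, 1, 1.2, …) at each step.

a

1. q(pair(m(pair(0, c), pair(m(a, pair(pair(c, c), pair(a, pair(c, c))), c), c), c), m(pair(a, 0), pair(a, a), c)))  →  q(pair(pair(0, c), m(pair(a, 0), pair(a, a), c)))   [R3 at 1.1]
2. q(pair(pair(0, c), m(pair(a, 0), pair(a, a), c)))  →  a   [R1 at ε]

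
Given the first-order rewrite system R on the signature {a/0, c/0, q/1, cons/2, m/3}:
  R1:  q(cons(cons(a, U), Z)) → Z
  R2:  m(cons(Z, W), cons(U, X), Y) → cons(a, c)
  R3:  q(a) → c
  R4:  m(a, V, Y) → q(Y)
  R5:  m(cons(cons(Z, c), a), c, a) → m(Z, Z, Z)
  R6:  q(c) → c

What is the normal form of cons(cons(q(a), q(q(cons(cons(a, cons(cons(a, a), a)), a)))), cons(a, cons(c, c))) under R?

cons(cons(c, c), cons(a, cons(c, c)))

1. cons(cons(q(a), q(q(cons(cons(a, cons(cons(a, a), a)), a)))), cons(a, cons(c, c)))  →  cons(cons(c, q(q(cons(cons(a, cons(cons(a, a), a)), a)))), cons(a, cons(c, c)))   [R3 at 1.1]
2. cons(cons(c, q(q(cons(cons(a, cons(cons(a, a), a)), a)))), cons(a, cons(c, c)))  →  cons(cons(c, q(a)), cons(a, cons(c, c)))   [R1 at 1.2.1]
3. cons(cons(c, q(a)), cons(a, cons(c, c)))  →  cons(cons(c, c), cons(a, cons(c, c)))   [R3 at 1.2]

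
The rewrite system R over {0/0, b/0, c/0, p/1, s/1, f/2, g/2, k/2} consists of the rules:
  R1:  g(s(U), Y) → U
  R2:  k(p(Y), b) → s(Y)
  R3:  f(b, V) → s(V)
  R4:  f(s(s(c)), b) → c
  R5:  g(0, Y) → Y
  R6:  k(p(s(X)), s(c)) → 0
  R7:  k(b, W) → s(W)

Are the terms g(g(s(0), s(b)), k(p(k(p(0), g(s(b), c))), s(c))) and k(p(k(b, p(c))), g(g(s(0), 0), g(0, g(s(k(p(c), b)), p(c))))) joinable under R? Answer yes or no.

Reduce t₁ = g(g(s(0), s(b)), k(p(k(p(0), g(s(b), c))), s(c))):
1. g(g(s(0), s(b)), k(p(k(p(0), g(s(b), c))), s(c)))  →  g(0, k(p(k(p(0), g(s(b), c))), s(c)))   [R1 at 1]
2. g(0, k(p(k(p(0), g(s(b), c))), s(c)))  →  k(p(k(p(0), g(s(b), c))), s(c))   [R5 at ε]
3. k(p(k(p(0), g(s(b), c))), s(c))  →  k(p(k(p(0), b)), s(c))   [R1 at 1.1.2]
4. k(p(k(p(0), b)), s(c))  →  k(p(s(0)), s(c))   [R2 at 1.1]
5. k(p(s(0)), s(c))  →  0   [R6 at ε]

Reduce t₂ = k(p(k(b, p(c))), g(g(s(0), 0), g(0, g(s(k(p(c), b)), p(c))))):
1. k(p(k(b, p(c))), g(g(s(0), 0), g(0, g(s(k(p(c), b)), p(c)))))  →  k(p(s(p(c))), g(g(s(0), 0), g(0, g(s(k(p(c), b)), p(c)))))   [R7 at 1.1]
2. k(p(s(p(c))), g(g(s(0), 0), g(0, g(s(k(p(c), b)), p(c)))))  →  k(p(s(p(c))), g(0, g(0, g(s(k(p(c), b)), p(c)))))   [R1 at 2.1]
3. k(p(s(p(c))), g(0, g(0, g(s(k(p(c), b)), p(c)))))  →  k(p(s(p(c))), g(0, g(s(k(p(c), b)), p(c))))   [R5 at 2]
4. k(p(s(p(c))), g(0, g(s(k(p(c), b)), p(c))))  →  k(p(s(p(c))), g(s(k(p(c), b)), p(c)))   [R5 at 2]
5. k(p(s(p(c))), g(s(k(p(c), b)), p(c)))  →  k(p(s(p(c))), k(p(c), b))   [R1 at 2]
6. k(p(s(p(c))), k(p(c), b))  →  k(p(s(p(c))), s(c))   [R2 at 2]
7. k(p(s(p(c))), s(c))  →  0   [R6 at ε]

yes — NF(t₁) = 0, NF(t₂) = 0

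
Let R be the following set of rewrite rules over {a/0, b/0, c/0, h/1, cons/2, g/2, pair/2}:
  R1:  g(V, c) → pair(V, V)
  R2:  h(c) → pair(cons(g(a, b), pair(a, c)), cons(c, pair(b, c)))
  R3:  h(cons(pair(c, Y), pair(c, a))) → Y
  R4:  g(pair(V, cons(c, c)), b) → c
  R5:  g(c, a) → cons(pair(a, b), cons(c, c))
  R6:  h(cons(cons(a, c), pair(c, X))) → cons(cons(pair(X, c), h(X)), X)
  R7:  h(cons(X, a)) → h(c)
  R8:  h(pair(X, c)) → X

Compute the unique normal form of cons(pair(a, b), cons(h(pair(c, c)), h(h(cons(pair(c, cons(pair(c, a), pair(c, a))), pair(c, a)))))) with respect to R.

cons(pair(a, b), cons(c, a))

1. cons(pair(a, b), cons(h(pair(c, c)), h(h(cons(pair(c, cons(pair(c, a), pair(c, a))), pair(c, a))))))  →  cons(pair(a, b), cons(c, h(h(cons(pair(c, cons(pair(c, a), pair(c, a))), pair(c, a))))))   [R8 at 2.1]
2. cons(pair(a, b), cons(c, h(h(cons(pair(c, cons(pair(c, a), pair(c, a))), pair(c, a))))))  →  cons(pair(a, b), cons(c, h(cons(pair(c, a), pair(c, a)))))   [R3 at 2.2.1]
3. cons(pair(a, b), cons(c, h(cons(pair(c, a), pair(c, a)))))  →  cons(pair(a, b), cons(c, a))   [R3 at 2.2]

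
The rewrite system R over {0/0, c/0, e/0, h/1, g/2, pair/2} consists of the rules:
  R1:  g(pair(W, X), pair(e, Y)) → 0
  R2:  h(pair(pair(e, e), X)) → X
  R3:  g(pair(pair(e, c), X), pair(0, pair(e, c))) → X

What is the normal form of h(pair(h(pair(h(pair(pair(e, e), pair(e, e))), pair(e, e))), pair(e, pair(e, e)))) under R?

1. h(pair(h(pair(h(pair(pair(e, e), pair(e, e))), pair(e, e))), pair(e, pair(e, e))))  →  h(pair(h(pair(pair(e, e), pair(e, e))), pair(e, pair(e, e))))   [R2 at 1.1.1.1]
2. h(pair(h(pair(pair(e, e), pair(e, e))), pair(e, pair(e, e))))  →  h(pair(pair(e, e), pair(e, pair(e, e))))   [R2 at 1.1]
3. h(pair(pair(e, e), pair(e, pair(e, e))))  →  pair(e, pair(e, e))   [R2 at ε]

pair(e, pair(e, e))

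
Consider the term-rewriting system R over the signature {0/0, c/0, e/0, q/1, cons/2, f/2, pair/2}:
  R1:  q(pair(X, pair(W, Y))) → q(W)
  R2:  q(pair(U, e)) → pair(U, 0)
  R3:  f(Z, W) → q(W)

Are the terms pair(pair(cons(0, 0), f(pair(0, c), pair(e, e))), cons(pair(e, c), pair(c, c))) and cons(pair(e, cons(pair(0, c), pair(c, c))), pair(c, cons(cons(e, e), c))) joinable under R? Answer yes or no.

no — NF(t₁) = pair(pair(cons(0, 0), pair(e, 0)), cons(pair(e, c), pair(c, c))), NF(t₂) = cons(pair(e, cons(pair(0, c), pair(c, c))), pair(c, cons(cons(e, e), c)))

Reduce t₁ = pair(pair(cons(0, 0), f(pair(0, c), pair(e, e))), cons(pair(e, c), pair(c, c))):
1. pair(pair(cons(0, 0), f(pair(0, c), pair(e, e))), cons(pair(e, c), pair(c, c)))  →  pair(pair(cons(0, 0), q(pair(e, e))), cons(pair(e, c), pair(c, c)))   [R3 at 1.2]
2. pair(pair(cons(0, 0), q(pair(e, e))), cons(pair(e, c), pair(c, c)))  →  pair(pair(cons(0, 0), pair(e, 0)), cons(pair(e, c), pair(c, c)))   [R2 at 1.2]

Reduce t₂ = cons(pair(e, cons(pair(0, c), pair(c, c))), pair(c, cons(cons(e, e), c))):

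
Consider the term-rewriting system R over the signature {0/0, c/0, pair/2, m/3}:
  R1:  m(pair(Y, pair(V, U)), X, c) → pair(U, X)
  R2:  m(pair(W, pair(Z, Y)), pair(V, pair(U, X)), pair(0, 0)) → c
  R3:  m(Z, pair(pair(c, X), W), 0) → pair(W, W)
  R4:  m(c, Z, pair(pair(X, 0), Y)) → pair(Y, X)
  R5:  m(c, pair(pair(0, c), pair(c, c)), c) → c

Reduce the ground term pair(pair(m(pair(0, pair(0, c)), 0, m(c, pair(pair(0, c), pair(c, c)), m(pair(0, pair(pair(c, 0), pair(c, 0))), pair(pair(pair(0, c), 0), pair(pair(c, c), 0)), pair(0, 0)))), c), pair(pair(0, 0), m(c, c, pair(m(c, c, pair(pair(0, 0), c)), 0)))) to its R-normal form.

pair(pair(pair(c, 0), c), pair(pair(0, 0), pair(0, c)))

1. pair(pair(m(pair(0, pair(0, c)), 0, m(c, pair(pair(0, c), pair(c, c)), m(pair(0, pair(pair(c, 0), pair(c, 0))), pair(pair(pair(0, c), 0), pair(pair(c, c), 0)), pair(0, 0)))), c), pair(pair(0, 0), m(c, c, pair(m(c, c, pair(pair(0, 0), c)), 0))))  →  pair(pair(m(pair(0, pair(0, c)), 0, m(c, pair(pair(0, c), pair(c, c)), c)), c), pair(pair(0, 0), m(c, c, pair(m(c, c, pair(pair(0, 0), c)), 0))))   [R2 at 1.1.3.3]
2. pair(pair(m(pair(0, pair(0, c)), 0, m(c, pair(pair(0, c), pair(c, c)), c)), c), pair(pair(0, 0), m(c, c, pair(m(c, c, pair(pair(0, 0), c)), 0))))  →  pair(pair(m(pair(0, pair(0, c)), 0, c), c), pair(pair(0, 0), m(c, c, pair(m(c, c, pair(pair(0, 0), c)), 0))))   [R5 at 1.1.3]
3. pair(pair(m(pair(0, pair(0, c)), 0, c), c), pair(pair(0, 0), m(c, c, pair(m(c, c, pair(pair(0, 0), c)), 0))))  →  pair(pair(pair(c, 0), c), pair(pair(0, 0), m(c, c, pair(m(c, c, pair(pair(0, 0), c)), 0))))   [R1 at 1.1]
4. pair(pair(pair(c, 0), c), pair(pair(0, 0), m(c, c, pair(m(c, c, pair(pair(0, 0), c)), 0))))  →  pair(pair(pair(c, 0), c), pair(pair(0, 0), m(c, c, pair(pair(c, 0), 0))))   [R4 at 2.2.3.1]
5. pair(pair(pair(c, 0), c), pair(pair(0, 0), m(c, c, pair(pair(c, 0), 0))))  →  pair(pair(pair(c, 0), c), pair(pair(0, 0), pair(0, c)))   [R4 at 2.2]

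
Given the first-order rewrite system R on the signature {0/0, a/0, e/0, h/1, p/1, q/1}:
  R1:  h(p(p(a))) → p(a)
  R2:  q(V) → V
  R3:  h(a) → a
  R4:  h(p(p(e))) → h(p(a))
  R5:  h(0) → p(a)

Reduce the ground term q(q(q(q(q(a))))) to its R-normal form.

a

1. q(q(q(q(q(a)))))  →  q(q(q(q(a))))   [R2 at ε]
2. q(q(q(q(a))))  →  q(q(q(a)))   [R2 at ε]
3. q(q(q(a)))  →  q(q(a))   [R2 at ε]
4. q(q(a))  →  q(a)   [R2 at ε]
5. q(a)  →  a   [R2 at ε]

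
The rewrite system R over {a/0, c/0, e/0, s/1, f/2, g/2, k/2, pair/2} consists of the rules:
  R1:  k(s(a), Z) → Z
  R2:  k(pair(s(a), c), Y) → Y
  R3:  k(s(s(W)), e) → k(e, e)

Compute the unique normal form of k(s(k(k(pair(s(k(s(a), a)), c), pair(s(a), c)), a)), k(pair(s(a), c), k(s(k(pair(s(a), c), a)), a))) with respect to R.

a

1. k(s(k(k(pair(s(k(s(a), a)), c), pair(s(a), c)), a)), k(pair(s(a), c), k(s(k(pair(s(a), c), a)), a)))  →  k(s(k(k(pair(s(a), c), pair(s(a), c)), a)), k(pair(s(a), c), k(s(k(pair(s(a), c), a)), a)))   [R1 at 1.1.1.1.1.1]
2. k(s(k(k(pair(s(a), c), pair(s(a), c)), a)), k(pair(s(a), c), k(s(k(pair(s(a), c), a)), a)))  →  k(s(k(pair(s(a), c), a)), k(pair(s(a), c), k(s(k(pair(s(a), c), a)), a)))   [R2 at 1.1.1]
3. k(s(k(pair(s(a), c), a)), k(pair(s(a), c), k(s(k(pair(s(a), c), a)), a)))  →  k(s(a), k(pair(s(a), c), k(s(k(pair(s(a), c), a)), a)))   [R2 at 1.1]
4. k(s(a), k(pair(s(a), c), k(s(k(pair(s(a), c), a)), a)))  →  k(pair(s(a), c), k(s(k(pair(s(a), c), a)), a))   [R1 at ε]
5. k(pair(s(a), c), k(s(k(pair(s(a), c), a)), a))  →  k(s(k(pair(s(a), c), a)), a)   [R2 at ε]
6. k(s(k(pair(s(a), c), a)), a)  →  k(s(a), a)   [R2 at 1.1]
7. k(s(a), a)  →  a   [R1 at ε]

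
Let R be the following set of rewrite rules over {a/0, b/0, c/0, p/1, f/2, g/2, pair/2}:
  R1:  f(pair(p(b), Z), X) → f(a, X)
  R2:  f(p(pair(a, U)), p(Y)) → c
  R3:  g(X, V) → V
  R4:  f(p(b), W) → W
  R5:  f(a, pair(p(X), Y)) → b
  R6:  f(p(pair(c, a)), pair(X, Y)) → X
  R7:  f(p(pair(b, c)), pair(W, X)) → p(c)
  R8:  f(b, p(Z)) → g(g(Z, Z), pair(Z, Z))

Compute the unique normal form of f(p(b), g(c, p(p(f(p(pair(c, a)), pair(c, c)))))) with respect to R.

p(p(c))

1. f(p(b), g(c, p(p(f(p(pair(c, a)), pair(c, c))))))  →  g(c, p(p(f(p(pair(c, a)), pair(c, c)))))   [R4 at ε]
2. g(c, p(p(f(p(pair(c, a)), pair(c, c)))))  →  p(p(f(p(pair(c, a)), pair(c, c))))   [R3 at ε]
3. p(p(f(p(pair(c, a)), pair(c, c))))  →  p(p(c))   [R6 at 1.1]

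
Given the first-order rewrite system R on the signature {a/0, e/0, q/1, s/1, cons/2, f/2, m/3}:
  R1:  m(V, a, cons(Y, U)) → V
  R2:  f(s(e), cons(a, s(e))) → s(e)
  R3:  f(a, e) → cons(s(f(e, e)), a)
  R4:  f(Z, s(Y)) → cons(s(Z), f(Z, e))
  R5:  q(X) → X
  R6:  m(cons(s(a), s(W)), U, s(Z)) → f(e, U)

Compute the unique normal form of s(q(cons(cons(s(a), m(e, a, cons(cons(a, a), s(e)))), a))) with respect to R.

1. s(q(cons(cons(s(a), m(e, a, cons(cons(a, a), s(e)))), a)))  →  s(cons(cons(s(a), m(e, a, cons(cons(a, a), s(e)))), a))   [R5 at 1]
2. s(cons(cons(s(a), m(e, a, cons(cons(a, a), s(e)))), a))  →  s(cons(cons(s(a), e), a))   [R1 at 1.1.2]

s(cons(cons(s(a), e), a))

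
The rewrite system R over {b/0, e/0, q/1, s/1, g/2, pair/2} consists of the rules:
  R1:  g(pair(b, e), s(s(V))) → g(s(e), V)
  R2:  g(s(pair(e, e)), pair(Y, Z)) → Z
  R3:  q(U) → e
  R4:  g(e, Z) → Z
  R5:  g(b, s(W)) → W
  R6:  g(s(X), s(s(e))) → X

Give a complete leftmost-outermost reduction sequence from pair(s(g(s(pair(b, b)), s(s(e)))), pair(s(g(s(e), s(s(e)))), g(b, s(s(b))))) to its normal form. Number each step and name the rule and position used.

1. pair(s(g(s(pair(b, b)), s(s(e)))), pair(s(g(s(e), s(s(e)))), g(b, s(s(b)))))  →  pair(s(pair(b, b)), pair(s(g(s(e), s(s(e)))), g(b, s(s(b)))))   [R6 at 1.1]
2. pair(s(pair(b, b)), pair(s(g(s(e), s(s(e)))), g(b, s(s(b)))))  →  pair(s(pair(b, b)), pair(s(e), g(b, s(s(b)))))   [R6 at 2.1.1]
3. pair(s(pair(b, b)), pair(s(e), g(b, s(s(b)))))  →  pair(s(pair(b, b)), pair(s(e), s(b)))   [R5 at 2.2]

pair(s(pair(b, b)), pair(s(e), s(b)))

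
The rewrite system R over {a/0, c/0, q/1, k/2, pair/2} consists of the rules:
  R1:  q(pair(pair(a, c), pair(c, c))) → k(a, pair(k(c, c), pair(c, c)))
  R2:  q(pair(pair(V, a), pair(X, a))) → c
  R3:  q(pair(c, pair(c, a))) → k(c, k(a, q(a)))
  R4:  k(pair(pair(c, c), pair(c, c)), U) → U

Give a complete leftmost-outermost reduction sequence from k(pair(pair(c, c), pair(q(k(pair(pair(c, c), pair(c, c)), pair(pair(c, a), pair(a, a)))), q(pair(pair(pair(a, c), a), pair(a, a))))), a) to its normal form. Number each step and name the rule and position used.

a

1. k(pair(pair(c, c), pair(q(k(pair(pair(c, c), pair(c, c)), pair(pair(c, a), pair(a, a)))), q(pair(pair(pair(a, c), a), pair(a, a))))), a)  →  k(pair(pair(c, c), pair(q(pair(pair(c, a), pair(a, a))), q(pair(pair(pair(a, c), a), pair(a, a))))), a)   [R4 at 1.2.1.1]
2. k(pair(pair(c, c), pair(q(pair(pair(c, a), pair(a, a))), q(pair(pair(pair(a, c), a), pair(a, a))))), a)  →  k(pair(pair(c, c), pair(c, q(pair(pair(pair(a, c), a), pair(a, a))))), a)   [R2 at 1.2.1]
3. k(pair(pair(c, c), pair(c, q(pair(pair(pair(a, c), a), pair(a, a))))), a)  →  k(pair(pair(c, c), pair(c, c)), a)   [R2 at 1.2.2]
4. k(pair(pair(c, c), pair(c, c)), a)  →  a   [R4 at ε]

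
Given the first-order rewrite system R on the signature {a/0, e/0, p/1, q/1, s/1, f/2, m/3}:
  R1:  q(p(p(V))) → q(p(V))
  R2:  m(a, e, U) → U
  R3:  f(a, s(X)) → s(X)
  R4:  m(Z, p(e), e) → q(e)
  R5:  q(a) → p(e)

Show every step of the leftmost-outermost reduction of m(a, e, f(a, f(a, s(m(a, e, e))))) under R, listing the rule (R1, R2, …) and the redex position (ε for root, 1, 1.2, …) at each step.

1. m(a, e, f(a, f(a, s(m(a, e, e)))))  →  f(a, f(a, s(m(a, e, e))))   [R2 at ε]
2. f(a, f(a, s(m(a, e, e))))  →  f(a, s(m(a, e, e)))   [R3 at 2]
3. f(a, s(m(a, e, e)))  →  s(m(a, e, e))   [R3 at ε]
4. s(m(a, e, e))  →  s(e)   [R2 at 1]

s(e)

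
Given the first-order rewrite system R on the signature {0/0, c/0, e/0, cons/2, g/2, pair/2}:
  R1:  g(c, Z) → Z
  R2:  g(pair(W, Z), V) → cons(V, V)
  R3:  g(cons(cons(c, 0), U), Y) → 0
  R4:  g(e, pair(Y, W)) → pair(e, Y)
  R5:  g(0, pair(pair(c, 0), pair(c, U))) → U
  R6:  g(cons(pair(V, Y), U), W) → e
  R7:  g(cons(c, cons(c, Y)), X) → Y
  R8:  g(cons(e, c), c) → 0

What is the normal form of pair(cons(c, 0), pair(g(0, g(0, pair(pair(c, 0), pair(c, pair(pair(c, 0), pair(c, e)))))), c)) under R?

pair(cons(c, 0), pair(e, c))

1. pair(cons(c, 0), pair(g(0, g(0, pair(pair(c, 0), pair(c, pair(pair(c, 0), pair(c, e)))))), c))  →  pair(cons(c, 0), pair(g(0, pair(pair(c, 0), pair(c, e))), c))   [R5 at 2.1.2]
2. pair(cons(c, 0), pair(g(0, pair(pair(c, 0), pair(c, e))), c))  →  pair(cons(c, 0), pair(e, c))   [R5 at 2.1]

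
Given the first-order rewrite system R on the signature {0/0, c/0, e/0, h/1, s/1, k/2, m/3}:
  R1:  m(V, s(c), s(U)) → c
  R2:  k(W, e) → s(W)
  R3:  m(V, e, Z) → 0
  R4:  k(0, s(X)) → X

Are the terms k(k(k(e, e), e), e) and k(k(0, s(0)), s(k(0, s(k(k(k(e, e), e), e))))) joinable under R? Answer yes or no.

yes — NF(t₁) = s(s(s(e))), NF(t₂) = s(s(s(e)))

Reduce t₁ = k(k(k(e, e), e), e):
1. k(k(k(e, e), e), e)  →  s(k(k(e, e), e))   [R2 at ε]
2. s(k(k(e, e), e))  →  s(s(k(e, e)))   [R2 at 1]
3. s(s(k(e, e)))  →  s(s(s(e)))   [R2 at 1.1]

Reduce t₂ = k(k(0, s(0)), s(k(0, s(k(k(k(e, e), e), e))))):
1. k(k(0, s(0)), s(k(0, s(k(k(k(e, e), e), e)))))  →  k(0, s(k(0, s(k(k(k(e, e), e), e)))))   [R4 at 1]
2. k(0, s(k(0, s(k(k(k(e, e), e), e)))))  →  k(0, s(k(k(k(e, e), e), e)))   [R4 at ε]
3. k(0, s(k(k(k(e, e), e), e)))  →  k(k(k(e, e), e), e)   [R4 at ε]
4. k(k(k(e, e), e), e)  →  s(k(k(e, e), e))   [R2 at ε]
5. s(k(k(e, e), e))  →  s(s(k(e, e)))   [R2 at 1]
6. s(s(k(e, e)))  →  s(s(s(e)))   [R2 at 1.1]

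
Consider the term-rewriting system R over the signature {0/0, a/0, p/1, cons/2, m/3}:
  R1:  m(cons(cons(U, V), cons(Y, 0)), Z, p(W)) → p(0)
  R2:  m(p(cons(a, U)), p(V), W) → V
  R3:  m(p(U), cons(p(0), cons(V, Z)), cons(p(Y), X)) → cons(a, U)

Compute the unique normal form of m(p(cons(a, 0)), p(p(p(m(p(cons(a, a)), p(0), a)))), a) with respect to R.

p(p(0))

1. m(p(cons(a, 0)), p(p(p(m(p(cons(a, a)), p(0), a)))), a)  →  p(p(m(p(cons(a, a)), p(0), a)))   [R2 at ε]
2. p(p(m(p(cons(a, a)), p(0), a)))  →  p(p(0))   [R2 at 1.1]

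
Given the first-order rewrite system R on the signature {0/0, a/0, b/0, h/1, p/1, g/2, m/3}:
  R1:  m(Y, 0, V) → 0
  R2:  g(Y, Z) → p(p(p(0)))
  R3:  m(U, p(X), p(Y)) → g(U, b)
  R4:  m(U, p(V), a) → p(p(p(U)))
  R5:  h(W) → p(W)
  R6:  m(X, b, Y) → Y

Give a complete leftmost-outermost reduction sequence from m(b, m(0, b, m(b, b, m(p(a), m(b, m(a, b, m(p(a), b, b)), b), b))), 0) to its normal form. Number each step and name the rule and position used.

1. m(b, m(0, b, m(b, b, m(p(a), m(b, m(a, b, m(p(a), b, b)), b), b))), 0)  →  m(b, m(b, b, m(p(a), m(b, m(a, b, m(p(a), b, b)), b), b)), 0)   [R6 at 2]
2. m(b, m(b, b, m(p(a), m(b, m(a, b, m(p(a), b, b)), b), b)), 0)  →  m(b, m(p(a), m(b, m(a, b, m(p(a), b, b)), b), b), 0)   [R6 at 2]
3. m(b, m(p(a), m(b, m(a, b, m(p(a), b, b)), b), b), 0)  →  m(b, m(p(a), m(b, m(p(a), b, b), b), b), 0)   [R6 at 2.2.2]
4. m(b, m(p(a), m(b, m(p(a), b, b), b), b), 0)  →  m(b, m(p(a), m(b, b, b), b), 0)   [R6 at 2.2.2]
5. m(b, m(p(a), m(b, b, b), b), 0)  →  m(b, m(p(a), b, b), 0)   [R6 at 2.2]
6. m(b, m(p(a), b, b), 0)  →  m(b, b, 0)   [R6 at 2]
7. m(b, b, 0)  →  0   [R6 at ε]

0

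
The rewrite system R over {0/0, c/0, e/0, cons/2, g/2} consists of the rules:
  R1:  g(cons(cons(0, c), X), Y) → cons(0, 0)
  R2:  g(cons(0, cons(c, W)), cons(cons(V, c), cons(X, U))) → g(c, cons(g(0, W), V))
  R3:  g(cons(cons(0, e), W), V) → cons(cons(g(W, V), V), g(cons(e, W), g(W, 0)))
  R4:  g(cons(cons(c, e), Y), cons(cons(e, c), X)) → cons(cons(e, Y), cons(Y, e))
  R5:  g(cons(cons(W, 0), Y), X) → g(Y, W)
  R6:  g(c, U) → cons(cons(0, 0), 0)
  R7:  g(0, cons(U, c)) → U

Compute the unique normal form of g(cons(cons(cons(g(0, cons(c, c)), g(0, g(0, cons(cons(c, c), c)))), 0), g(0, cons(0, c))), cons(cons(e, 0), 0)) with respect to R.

1. g(cons(cons(cons(g(0, cons(c, c)), g(0, g(0, cons(cons(c, c), c)))), 0), g(0, cons(0, c))), cons(cons(e, 0), 0))  →  g(g(0, cons(0, c)), cons(g(0, cons(c, c)), g(0, g(0, cons(cons(c, c), c)))))   [R5 at ε]
2. g(g(0, cons(0, c)), cons(g(0, cons(c, c)), g(0, g(0, cons(cons(c, c), c)))))  →  g(0, cons(g(0, cons(c, c)), g(0, g(0, cons(cons(c, c), c)))))   [R7 at 1]
3. g(0, cons(g(0, cons(c, c)), g(0, g(0, cons(cons(c, c), c)))))  →  g(0, cons(c, g(0, g(0, cons(cons(c, c), c)))))   [R7 at 2.1]
4. g(0, cons(c, g(0, g(0, cons(cons(c, c), c)))))  →  g(0, cons(c, g(0, cons(c, c))))   [R7 at 2.2.2]
5. g(0, cons(c, g(0, cons(c, c))))  →  g(0, cons(c, c))   [R7 at 2.2]
6. g(0, cons(c, c))  →  c   [R7 at ε]

c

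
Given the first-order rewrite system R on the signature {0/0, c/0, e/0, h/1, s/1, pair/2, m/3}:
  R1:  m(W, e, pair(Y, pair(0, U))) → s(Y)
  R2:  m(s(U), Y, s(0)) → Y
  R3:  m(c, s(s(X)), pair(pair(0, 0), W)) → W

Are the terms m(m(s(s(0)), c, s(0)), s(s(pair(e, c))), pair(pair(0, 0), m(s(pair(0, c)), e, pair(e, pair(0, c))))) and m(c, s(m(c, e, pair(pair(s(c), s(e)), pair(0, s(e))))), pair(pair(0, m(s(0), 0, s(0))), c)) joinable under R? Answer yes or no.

Reduce t₁ = m(m(s(s(0)), c, s(0)), s(s(pair(e, c))), pair(pair(0, 0), m(s(pair(0, c)), e, pair(e, pair(0, c))))):
1. m(m(s(s(0)), c, s(0)), s(s(pair(e, c))), pair(pair(0, 0), m(s(pair(0, c)), e, pair(e, pair(0, c)))))  →  m(c, s(s(pair(e, c))), pair(pair(0, 0), m(s(pair(0, c)), e, pair(e, pair(0, c)))))   [R2 at 1]
2. m(c, s(s(pair(e, c))), pair(pair(0, 0), m(s(pair(0, c)), e, pair(e, pair(0, c)))))  →  m(s(pair(0, c)), e, pair(e, pair(0, c)))   [R3 at ε]
3. m(s(pair(0, c)), e, pair(e, pair(0, c)))  →  s(e)   [R1 at ε]

Reduce t₂ = m(c, s(m(c, e, pair(pair(s(c), s(e)), pair(0, s(e))))), pair(pair(0, m(s(0), 0, s(0))), c)):
1. m(c, s(m(c, e, pair(pair(s(c), s(e)), pair(0, s(e))))), pair(pair(0, m(s(0), 0, s(0))), c))  →  m(c, s(s(pair(s(c), s(e)))), pair(pair(0, m(s(0), 0, s(0))), c))   [R1 at 2.1]
2. m(c, s(s(pair(s(c), s(e)))), pair(pair(0, m(s(0), 0, s(0))), c))  →  m(c, s(s(pair(s(c), s(e)))), pair(pair(0, 0), c))   [R2 at 3.1.2]
3. m(c, s(s(pair(s(c), s(e)))), pair(pair(0, 0), c))  →  c   [R3 at ε]

no — NF(t₁) = s(e), NF(t₂) = c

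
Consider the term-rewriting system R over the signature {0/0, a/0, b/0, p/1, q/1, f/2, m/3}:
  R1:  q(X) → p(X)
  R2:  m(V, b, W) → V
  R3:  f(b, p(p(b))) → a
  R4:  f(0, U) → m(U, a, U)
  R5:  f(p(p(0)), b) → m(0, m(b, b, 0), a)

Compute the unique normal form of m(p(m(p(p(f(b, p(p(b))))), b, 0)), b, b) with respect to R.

p(p(p(a)))

1. m(p(m(p(p(f(b, p(p(b))))), b, 0)), b, b)  →  p(m(p(p(f(b, p(p(b))))), b, 0))   [R2 at ε]
2. p(m(p(p(f(b, p(p(b))))), b, 0))  →  p(p(p(f(b, p(p(b))))))   [R2 at 1]
3. p(p(p(f(b, p(p(b))))))  →  p(p(p(a)))   [R3 at 1.1.1]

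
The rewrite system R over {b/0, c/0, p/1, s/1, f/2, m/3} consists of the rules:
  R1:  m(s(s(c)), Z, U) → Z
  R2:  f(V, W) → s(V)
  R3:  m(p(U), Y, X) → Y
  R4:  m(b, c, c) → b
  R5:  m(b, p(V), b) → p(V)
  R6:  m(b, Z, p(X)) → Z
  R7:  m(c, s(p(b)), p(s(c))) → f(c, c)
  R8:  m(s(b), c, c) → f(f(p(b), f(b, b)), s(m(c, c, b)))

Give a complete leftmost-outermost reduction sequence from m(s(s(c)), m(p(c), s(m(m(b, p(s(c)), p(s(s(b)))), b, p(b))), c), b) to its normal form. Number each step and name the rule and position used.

1. m(s(s(c)), m(p(c), s(m(m(b, p(s(c)), p(s(s(b)))), b, p(b))), c), b)  →  m(p(c), s(m(m(b, p(s(c)), p(s(s(b)))), b, p(b))), c)   [R1 at ε]
2. m(p(c), s(m(m(b, p(s(c)), p(s(s(b)))), b, p(b))), c)  →  s(m(m(b, p(s(c)), p(s(s(b)))), b, p(b)))   [R3 at ε]
3. s(m(m(b, p(s(c)), p(s(s(b)))), b, p(b)))  →  s(m(p(s(c)), b, p(b)))   [R6 at 1.1]
4. s(m(p(s(c)), b, p(b)))  →  s(b)   [R3 at 1]

s(b)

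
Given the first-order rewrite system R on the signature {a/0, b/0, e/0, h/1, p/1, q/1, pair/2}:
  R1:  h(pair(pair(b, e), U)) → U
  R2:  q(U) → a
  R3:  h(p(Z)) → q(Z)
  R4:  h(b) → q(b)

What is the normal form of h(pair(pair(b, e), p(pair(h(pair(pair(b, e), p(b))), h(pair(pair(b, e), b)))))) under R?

1. h(pair(pair(b, e), p(pair(h(pair(pair(b, e), p(b))), h(pair(pair(b, e), b))))))  →  p(pair(h(pair(pair(b, e), p(b))), h(pair(pair(b, e), b))))   [R1 at ε]
2. p(pair(h(pair(pair(b, e), p(b))), h(pair(pair(b, e), b))))  →  p(pair(p(b), h(pair(pair(b, e), b))))   [R1 at 1.1]
3. p(pair(p(b), h(pair(pair(b, e), b))))  →  p(pair(p(b), b))   [R1 at 1.2]

p(pair(p(b), b))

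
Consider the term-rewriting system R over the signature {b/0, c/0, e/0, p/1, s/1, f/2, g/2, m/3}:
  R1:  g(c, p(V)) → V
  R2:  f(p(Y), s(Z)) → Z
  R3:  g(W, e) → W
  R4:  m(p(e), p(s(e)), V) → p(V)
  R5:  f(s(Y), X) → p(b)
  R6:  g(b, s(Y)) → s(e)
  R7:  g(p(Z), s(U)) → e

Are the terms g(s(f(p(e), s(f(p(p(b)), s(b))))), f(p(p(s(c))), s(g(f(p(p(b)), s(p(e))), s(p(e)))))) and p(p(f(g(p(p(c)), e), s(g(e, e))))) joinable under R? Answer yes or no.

no — NF(t₁) = s(b), NF(t₂) = p(p(e))

Reduce t₁ = g(s(f(p(e), s(f(p(p(b)), s(b))))), f(p(p(s(c))), s(g(f(p(p(b)), s(p(e))), s(p(e)))))):
1. g(s(f(p(e), s(f(p(p(b)), s(b))))), f(p(p(s(c))), s(g(f(p(p(b)), s(p(e))), s(p(e))))))  →  g(s(f(p(p(b)), s(b))), f(p(p(s(c))), s(g(f(p(p(b)), s(p(e))), s(p(e))))))   [R2 at 1.1]
2. g(s(f(p(p(b)), s(b))), f(p(p(s(c))), s(g(f(p(p(b)), s(p(e))), s(p(e))))))  →  g(s(b), f(p(p(s(c))), s(g(f(p(p(b)), s(p(e))), s(p(e))))))   [R2 at 1.1]
3. g(s(b), f(p(p(s(c))), s(g(f(p(p(b)), s(p(e))), s(p(e))))))  →  g(s(b), g(f(p(p(b)), s(p(e))), s(p(e))))   [R2 at 2]
4. g(s(b), g(f(p(p(b)), s(p(e))), s(p(e))))  →  g(s(b), g(p(e), s(p(e))))   [R2 at 2.1]
5. g(s(b), g(p(e), s(p(e))))  →  g(s(b), e)   [R7 at 2]
6. g(s(b), e)  →  s(b)   [R3 at ε]

Reduce t₂ = p(p(f(g(p(p(c)), e), s(g(e, e))))):
1. p(p(f(g(p(p(c)), e), s(g(e, e)))))  →  p(p(f(p(p(c)), s(g(e, e)))))   [R3 at 1.1.1]
2. p(p(f(p(p(c)), s(g(e, e)))))  →  p(p(g(e, e)))   [R2 at 1.1]
3. p(p(g(e, e)))  →  p(p(e))   [R3 at 1.1]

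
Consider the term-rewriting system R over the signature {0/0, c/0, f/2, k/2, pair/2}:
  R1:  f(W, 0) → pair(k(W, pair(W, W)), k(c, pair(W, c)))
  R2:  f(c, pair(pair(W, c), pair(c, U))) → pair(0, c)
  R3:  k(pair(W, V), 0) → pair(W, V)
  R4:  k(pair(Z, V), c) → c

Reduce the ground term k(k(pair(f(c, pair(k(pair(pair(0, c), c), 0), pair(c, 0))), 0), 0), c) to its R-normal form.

c

1. k(k(pair(f(c, pair(k(pair(pair(0, c), c), 0), pair(c, 0))), 0), 0), c)  →  k(pair(f(c, pair(k(pair(pair(0, c), c), 0), pair(c, 0))), 0), c)   [R3 at 1]
2. k(pair(f(c, pair(k(pair(pair(0, c), c), 0), pair(c, 0))), 0), c)  →  c   [R4 at ε]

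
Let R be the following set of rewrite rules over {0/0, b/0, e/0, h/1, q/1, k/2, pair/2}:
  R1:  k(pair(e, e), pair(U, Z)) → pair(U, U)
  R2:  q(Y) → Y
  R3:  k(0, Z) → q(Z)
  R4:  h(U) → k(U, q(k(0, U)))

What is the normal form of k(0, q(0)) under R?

1. k(0, q(0))  →  q(q(0))   [R3 at ε]
2. q(q(0))  →  q(0)   [R2 at ε]
3. q(0)  →  0   [R2 at ε]

0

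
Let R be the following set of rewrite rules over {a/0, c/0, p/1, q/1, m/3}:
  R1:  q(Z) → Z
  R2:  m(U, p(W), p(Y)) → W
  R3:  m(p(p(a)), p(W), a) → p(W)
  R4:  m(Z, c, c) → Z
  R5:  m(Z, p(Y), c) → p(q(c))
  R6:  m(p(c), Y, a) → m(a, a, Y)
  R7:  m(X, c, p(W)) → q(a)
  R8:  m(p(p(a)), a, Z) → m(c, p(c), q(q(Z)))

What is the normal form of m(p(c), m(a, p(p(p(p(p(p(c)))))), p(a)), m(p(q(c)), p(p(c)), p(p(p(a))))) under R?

1. m(p(c), m(a, p(p(p(p(p(p(c)))))), p(a)), m(p(q(c)), p(p(c)), p(p(p(a)))))  →  m(p(c), p(p(p(p(p(c))))), m(p(q(c)), p(p(c)), p(p(p(a)))))   [R2 at 2]
2. m(p(c), p(p(p(p(p(c))))), m(p(q(c)), p(p(c)), p(p(p(a)))))  →  m(p(c), p(p(p(p(p(c))))), p(c))   [R2 at 3]
3. m(p(c), p(p(p(p(p(c))))), p(c))  →  p(p(p(p(c))))   [R2 at ε]

p(p(p(p(c))))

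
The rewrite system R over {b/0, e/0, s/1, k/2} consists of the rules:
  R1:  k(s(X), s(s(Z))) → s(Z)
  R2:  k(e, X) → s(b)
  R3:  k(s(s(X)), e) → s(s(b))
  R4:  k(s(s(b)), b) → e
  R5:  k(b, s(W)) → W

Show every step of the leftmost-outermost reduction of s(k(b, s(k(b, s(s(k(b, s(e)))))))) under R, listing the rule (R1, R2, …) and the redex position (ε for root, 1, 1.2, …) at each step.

s(s(e))

1. s(k(b, s(k(b, s(s(k(b, s(e))))))))  →  s(k(b, s(s(k(b, s(e))))))   [R5 at 1]
2. s(k(b, s(s(k(b, s(e))))))  →  s(s(k(b, s(e))))   [R5 at 1]
3. s(s(k(b, s(e))))  →  s(s(e))   [R5 at 1.1]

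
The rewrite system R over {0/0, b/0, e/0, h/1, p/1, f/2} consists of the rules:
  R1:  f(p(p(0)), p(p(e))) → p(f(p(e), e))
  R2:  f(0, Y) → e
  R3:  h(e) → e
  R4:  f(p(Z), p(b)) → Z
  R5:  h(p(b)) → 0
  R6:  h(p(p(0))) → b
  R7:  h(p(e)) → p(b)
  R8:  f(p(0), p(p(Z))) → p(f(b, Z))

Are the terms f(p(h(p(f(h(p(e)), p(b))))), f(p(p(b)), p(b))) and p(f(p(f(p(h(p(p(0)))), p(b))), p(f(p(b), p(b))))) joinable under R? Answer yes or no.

no — NF(t₁) = 0, NF(t₂) = p(b)

Reduce t₁ = f(p(h(p(f(h(p(e)), p(b))))), f(p(p(b)), p(b))):
1. f(p(h(p(f(h(p(e)), p(b))))), f(p(p(b)), p(b)))  →  f(p(h(p(f(p(b), p(b))))), f(p(p(b)), p(b)))   [R7 at 1.1.1.1.1]
2. f(p(h(p(f(p(b), p(b))))), f(p(p(b)), p(b)))  →  f(p(h(p(b))), f(p(p(b)), p(b)))   [R4 at 1.1.1.1]
3. f(p(h(p(b))), f(p(p(b)), p(b)))  →  f(p(0), f(p(p(b)), p(b)))   [R5 at 1.1]
4. f(p(0), f(p(p(b)), p(b)))  →  f(p(0), p(b))   [R4 at 2]
5. f(p(0), p(b))  →  0   [R4 at ε]

Reduce t₂ = p(f(p(f(p(h(p(p(0)))), p(b))), p(f(p(b), p(b))))):
1. p(f(p(f(p(h(p(p(0)))), p(b))), p(f(p(b), p(b)))))  →  p(f(p(h(p(p(0)))), p(f(p(b), p(b)))))   [R4 at 1.1.1]
2. p(f(p(h(p(p(0)))), p(f(p(b), p(b)))))  →  p(f(p(b), p(f(p(b), p(b)))))   [R6 at 1.1.1]
3. p(f(p(b), p(f(p(b), p(b)))))  →  p(f(p(b), p(b)))   [R4 at 1.2.1]
4. p(f(p(b), p(b)))  →  p(b)   [R4 at 1]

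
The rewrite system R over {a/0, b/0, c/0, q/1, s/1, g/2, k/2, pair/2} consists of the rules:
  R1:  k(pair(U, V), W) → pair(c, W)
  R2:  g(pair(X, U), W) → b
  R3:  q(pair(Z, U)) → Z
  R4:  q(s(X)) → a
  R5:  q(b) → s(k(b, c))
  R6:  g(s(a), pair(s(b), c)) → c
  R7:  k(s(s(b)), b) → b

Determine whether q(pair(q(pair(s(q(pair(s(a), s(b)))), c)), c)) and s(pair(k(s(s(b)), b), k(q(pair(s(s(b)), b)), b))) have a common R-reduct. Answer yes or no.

Reduce t₁ = q(pair(q(pair(s(q(pair(s(a), s(b)))), c)), c)):
1. q(pair(q(pair(s(q(pair(s(a), s(b)))), c)), c))  →  q(pair(s(q(pair(s(a), s(b)))), c))   [R3 at ε]
2. q(pair(s(q(pair(s(a), s(b)))), c))  →  s(q(pair(s(a), s(b))))   [R3 at ε]
3. s(q(pair(s(a), s(b))))  →  s(s(a))   [R3 at 1]

Reduce t₂ = s(pair(k(s(s(b)), b), k(q(pair(s(s(b)), b)), b))):
1. s(pair(k(s(s(b)), b), k(q(pair(s(s(b)), b)), b)))  →  s(pair(b, k(q(pair(s(s(b)), b)), b)))   [R7 at 1.1]
2. s(pair(b, k(q(pair(s(s(b)), b)), b)))  →  s(pair(b, k(s(s(b)), b)))   [R3 at 1.2.1]
3. s(pair(b, k(s(s(b)), b)))  →  s(pair(b, b))   [R7 at 1.2]

no — NF(t₁) = s(s(a)), NF(t₂) = s(pair(b, b))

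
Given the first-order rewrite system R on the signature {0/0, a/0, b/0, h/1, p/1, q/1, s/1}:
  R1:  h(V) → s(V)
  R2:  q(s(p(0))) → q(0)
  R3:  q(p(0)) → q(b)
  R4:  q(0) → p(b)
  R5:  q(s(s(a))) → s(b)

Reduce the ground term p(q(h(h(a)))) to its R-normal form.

1. p(q(h(h(a))))  →  p(q(s(h(a))))   [R1 at 1.1]
2. p(q(s(h(a))))  →  p(q(s(s(a))))   [R1 at 1.1.1]
3. p(q(s(s(a))))  →  p(s(b))   [R5 at 1]

p(s(b))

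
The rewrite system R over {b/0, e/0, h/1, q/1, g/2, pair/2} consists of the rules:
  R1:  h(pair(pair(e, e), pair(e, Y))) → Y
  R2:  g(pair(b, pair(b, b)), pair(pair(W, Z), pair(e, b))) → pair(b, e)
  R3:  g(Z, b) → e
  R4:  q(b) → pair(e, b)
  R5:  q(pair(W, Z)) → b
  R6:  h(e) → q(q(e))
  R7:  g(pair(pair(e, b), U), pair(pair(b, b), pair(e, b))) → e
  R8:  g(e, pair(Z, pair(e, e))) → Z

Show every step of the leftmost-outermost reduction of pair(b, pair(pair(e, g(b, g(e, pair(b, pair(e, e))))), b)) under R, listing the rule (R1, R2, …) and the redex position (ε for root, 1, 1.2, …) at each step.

1. pair(b, pair(pair(e, g(b, g(e, pair(b, pair(e, e))))), b))  →  pair(b, pair(pair(e, g(b, b)), b))   [R8 at 2.1.2.2]
2. pair(b, pair(pair(e, g(b, b)), b))  →  pair(b, pair(pair(e, e), b))   [R3 at 2.1.2]

pair(b, pair(pair(e, e), b))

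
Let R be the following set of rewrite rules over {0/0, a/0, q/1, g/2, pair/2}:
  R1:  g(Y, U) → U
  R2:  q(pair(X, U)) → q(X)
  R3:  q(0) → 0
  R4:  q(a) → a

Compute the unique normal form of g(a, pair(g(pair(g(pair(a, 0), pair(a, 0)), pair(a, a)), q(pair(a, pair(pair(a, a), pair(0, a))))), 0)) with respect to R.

1. g(a, pair(g(pair(g(pair(a, 0), pair(a, 0)), pair(a, a)), q(pair(a, pair(pair(a, a), pair(0, a))))), 0))  →  pair(g(pair(g(pair(a, 0), pair(a, 0)), pair(a, a)), q(pair(a, pair(pair(a, a), pair(0, a))))), 0)   [R1 at ε]
2. pair(g(pair(g(pair(a, 0), pair(a, 0)), pair(a, a)), q(pair(a, pair(pair(a, a), pair(0, a))))), 0)  →  pair(q(pair(a, pair(pair(a, a), pair(0, a)))), 0)   [R1 at 1]
3. pair(q(pair(a, pair(pair(a, a), pair(0, a)))), 0)  →  pair(q(a), 0)   [R2 at 1]
4. pair(q(a), 0)  →  pair(a, 0)   [R4 at 1]

pair(a, 0)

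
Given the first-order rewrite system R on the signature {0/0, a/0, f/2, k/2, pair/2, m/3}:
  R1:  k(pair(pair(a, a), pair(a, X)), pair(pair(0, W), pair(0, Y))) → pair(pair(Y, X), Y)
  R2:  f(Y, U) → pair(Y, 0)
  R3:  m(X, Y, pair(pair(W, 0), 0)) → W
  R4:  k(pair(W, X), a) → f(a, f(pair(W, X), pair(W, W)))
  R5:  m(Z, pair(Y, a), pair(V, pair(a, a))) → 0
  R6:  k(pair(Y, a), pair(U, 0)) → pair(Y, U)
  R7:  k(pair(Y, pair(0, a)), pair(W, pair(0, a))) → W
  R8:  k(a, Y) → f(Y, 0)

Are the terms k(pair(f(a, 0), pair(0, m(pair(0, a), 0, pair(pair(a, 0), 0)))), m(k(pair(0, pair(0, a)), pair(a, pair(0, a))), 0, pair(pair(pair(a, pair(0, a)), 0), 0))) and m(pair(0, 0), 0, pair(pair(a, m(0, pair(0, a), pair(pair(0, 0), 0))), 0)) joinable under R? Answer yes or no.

Reduce t₁ = k(pair(f(a, 0), pair(0, m(pair(0, a), 0, pair(pair(a, 0), 0)))), m(k(pair(0, pair(0, a)), pair(a, pair(0, a))), 0, pair(pair(pair(a, pair(0, a)), 0), 0))):
1. k(pair(f(a, 0), pair(0, m(pair(0, a), 0, pair(pair(a, 0), 0)))), m(k(pair(0, pair(0, a)), pair(a, pair(0, a))), 0, pair(pair(pair(a, pair(0, a)), 0), 0)))  →  k(pair(pair(a, 0), pair(0, m(pair(0, a), 0, pair(pair(a, 0), 0)))), m(k(pair(0, pair(0, a)), pair(a, pair(0, a))), 0, pair(pair(pair(a, pair(0, a)), 0), 0)))   [R2 at 1.1]
2. k(pair(pair(a, 0), pair(0, m(pair(0, a), 0, pair(pair(a, 0), 0)))), m(k(pair(0, pair(0, a)), pair(a, pair(0, a))), 0, pair(pair(pair(a, pair(0, a)), 0), 0)))  →  k(pair(pair(a, 0), pair(0, a)), m(k(pair(0, pair(0, a)), pair(a, pair(0, a))), 0, pair(pair(pair(a, pair(0, a)), 0), 0)))   [R3 at 1.2.2]
3. k(pair(pair(a, 0), pair(0, a)), m(k(pair(0, pair(0, a)), pair(a, pair(0, a))), 0, pair(pair(pair(a, pair(0, a)), 0), 0)))  →  k(pair(pair(a, 0), pair(0, a)), pair(a, pair(0, a)))   [R3 at 2]
4. k(pair(pair(a, 0), pair(0, a)), pair(a, pair(0, a)))  →  a   [R7 at ε]

Reduce t₂ = m(pair(0, 0), 0, pair(pair(a, m(0, pair(0, a), pair(pair(0, 0), 0))), 0)):
1. m(pair(0, 0), 0, pair(pair(a, m(0, pair(0, a), pair(pair(0, 0), 0))), 0))  →  m(pair(0, 0), 0, pair(pair(a, 0), 0))   [R3 at 3.1.2]
2. m(pair(0, 0), 0, pair(pair(a, 0), 0))  →  a   [R3 at ε]

yes — NF(t₁) = a, NF(t₂) = a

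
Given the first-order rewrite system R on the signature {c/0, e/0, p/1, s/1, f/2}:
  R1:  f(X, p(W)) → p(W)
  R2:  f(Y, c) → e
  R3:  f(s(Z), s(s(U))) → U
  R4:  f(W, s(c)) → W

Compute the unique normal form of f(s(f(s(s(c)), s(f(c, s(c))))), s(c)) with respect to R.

s(s(s(c)))

1. f(s(f(s(s(c)), s(f(c, s(c))))), s(c))  →  s(f(s(s(c)), s(f(c, s(c)))))   [R4 at ε]
2. s(f(s(s(c)), s(f(c, s(c)))))  →  s(f(s(s(c)), s(c)))   [R4 at 1.2.1]
3. s(f(s(s(c)), s(c)))  →  s(s(s(c)))   [R4 at 1]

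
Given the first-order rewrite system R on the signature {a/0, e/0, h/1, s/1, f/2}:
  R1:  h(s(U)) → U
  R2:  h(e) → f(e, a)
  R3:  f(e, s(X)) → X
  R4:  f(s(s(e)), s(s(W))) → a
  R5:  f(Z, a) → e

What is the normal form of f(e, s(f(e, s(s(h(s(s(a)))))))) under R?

s(s(a))

1. f(e, s(f(e, s(s(h(s(s(a))))))))  →  f(e, s(s(h(s(s(a))))))   [R3 at ε]
2. f(e, s(s(h(s(s(a))))))  →  s(h(s(s(a))))   [R3 at ε]
3. s(h(s(s(a))))  →  s(s(a))   [R1 at 1]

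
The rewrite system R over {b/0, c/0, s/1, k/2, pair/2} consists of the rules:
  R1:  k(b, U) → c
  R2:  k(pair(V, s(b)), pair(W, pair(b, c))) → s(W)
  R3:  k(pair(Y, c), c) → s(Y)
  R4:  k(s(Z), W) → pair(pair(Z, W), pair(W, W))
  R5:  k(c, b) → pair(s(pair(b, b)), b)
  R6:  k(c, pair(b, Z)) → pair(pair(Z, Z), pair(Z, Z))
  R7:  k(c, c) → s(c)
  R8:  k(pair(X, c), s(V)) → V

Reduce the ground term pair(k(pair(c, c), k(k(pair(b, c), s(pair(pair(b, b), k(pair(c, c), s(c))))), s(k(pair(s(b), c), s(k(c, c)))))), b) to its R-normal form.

1. pair(k(pair(c, c), k(k(pair(b, c), s(pair(pair(b, b), k(pair(c, c), s(c))))), s(k(pair(s(b), c), s(k(c, c)))))), b)  →  pair(k(pair(c, c), k(pair(pair(b, b), k(pair(c, c), s(c))), s(k(pair(s(b), c), s(k(c, c)))))), b)   [R8 at 1.2.1]
2. pair(k(pair(c, c), k(pair(pair(b, b), k(pair(c, c), s(c))), s(k(pair(s(b), c), s(k(c, c)))))), b)  →  pair(k(pair(c, c), k(pair(pair(b, b), c), s(k(pair(s(b), c), s(k(c, c)))))), b)   [R8 at 1.2.1.2]
3. pair(k(pair(c, c), k(pair(pair(b, b), c), s(k(pair(s(b), c), s(k(c, c)))))), b)  →  pair(k(pair(c, c), k(pair(s(b), c), s(k(c, c)))), b)   [R8 at 1.2]
4. pair(k(pair(c, c), k(pair(s(b), c), s(k(c, c)))), b)  →  pair(k(pair(c, c), k(c, c)), b)   [R8 at 1.2]
5. pair(k(pair(c, c), k(c, c)), b)  →  pair(k(pair(c, c), s(c)), b)   [R7 at 1.2]
6. pair(k(pair(c, c), s(c)), b)  →  pair(c, b)   [R8 at 1]

pair(c, b)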